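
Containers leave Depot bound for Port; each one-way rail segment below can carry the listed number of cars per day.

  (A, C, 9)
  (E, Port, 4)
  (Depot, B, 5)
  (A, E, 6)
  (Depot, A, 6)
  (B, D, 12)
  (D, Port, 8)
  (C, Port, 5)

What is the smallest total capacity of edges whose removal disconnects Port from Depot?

Augment Depot→A→C→Port: bottleneck 5, flow now 5.
Augment Depot→A→E→Port: bottleneck 1, flow now 6.
Augment Depot→B→D→Port: bottleneck 5, flow now 11.
No augmenting path remains; maximum flow = 11.
By max-flow min-cut, the minimum cut capacity equals the max flow.
In the residual graph, reachable from Depot: {Depot}.
Min-cut edges: Depot→A (6), Depot→B (5); capacity 6 + 5 = 11.

11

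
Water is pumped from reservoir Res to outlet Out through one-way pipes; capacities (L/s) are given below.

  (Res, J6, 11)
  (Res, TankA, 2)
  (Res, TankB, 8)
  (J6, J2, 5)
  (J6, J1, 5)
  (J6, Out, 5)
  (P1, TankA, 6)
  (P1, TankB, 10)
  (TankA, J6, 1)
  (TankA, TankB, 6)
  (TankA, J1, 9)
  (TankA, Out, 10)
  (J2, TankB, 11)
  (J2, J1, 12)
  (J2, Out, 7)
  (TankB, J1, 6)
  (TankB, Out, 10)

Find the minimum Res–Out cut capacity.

Augment Res→J6→Out: bottleneck 5, flow now 5.
Augment Res→TankA→Out: bottleneck 2, flow now 7.
Augment Res→TankB→Out: bottleneck 8, flow now 15.
Augment Res→J6→J2→Out: bottleneck 5, flow now 20.
No augmenting path remains; maximum flow = 20.
By max-flow min-cut, the minimum cut capacity equals the max flow.
In the residual graph, reachable from Res: {Res, J6, J1}.
Min-cut edges: Res→TankA (2), Res→TankB (8), J6→J2 (5), J6→Out (5); capacity 2 + 8 + 5 + 5 = 20.

20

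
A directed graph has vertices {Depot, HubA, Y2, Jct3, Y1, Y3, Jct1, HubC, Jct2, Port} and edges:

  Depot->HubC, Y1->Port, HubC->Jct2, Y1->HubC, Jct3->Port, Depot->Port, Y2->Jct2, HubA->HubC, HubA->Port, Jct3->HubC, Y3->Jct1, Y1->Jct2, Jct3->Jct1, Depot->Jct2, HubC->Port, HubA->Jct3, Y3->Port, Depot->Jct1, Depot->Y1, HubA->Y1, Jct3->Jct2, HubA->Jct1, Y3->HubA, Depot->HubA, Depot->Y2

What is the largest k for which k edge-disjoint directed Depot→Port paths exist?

Assign every edge capacity 1; by Menger, the answer equals the max flow.
Path Depot→Port (+1); total 1.
Path Depot→HubA→Port (+1); total 2.
Path Depot→Y1→Port (+1); total 3.
Path Depot→HubC→Port (+1); total 4.
No residual Depot→Port path; max flow = 4.
Certifying cut of size 4: {Depot→HubA, Depot→HubC, Depot→Port, Depot→Y1}.

4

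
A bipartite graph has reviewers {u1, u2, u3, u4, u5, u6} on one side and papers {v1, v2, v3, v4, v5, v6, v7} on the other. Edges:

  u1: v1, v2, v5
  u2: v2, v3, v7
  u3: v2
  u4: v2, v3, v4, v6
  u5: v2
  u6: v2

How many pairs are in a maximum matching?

Unit-capacity flow: source→left, listed edges, right→sink; max matching = max flow.
Augmenting path u1→v1 (+1); matched 1.
Augmenting path u2→v2 (+1); matched 2.
Augmenting path u4→v3 (+1); matched 3.
Augmenting path u3→v2→u2→v7 (+1); matched 4.
No augmenting path remains; maximum matching = 4.
König certificate: {u1, u2, u4, v2} is a vertex cover of size 4 (every listed pair touches it), so no matching can be larger.

4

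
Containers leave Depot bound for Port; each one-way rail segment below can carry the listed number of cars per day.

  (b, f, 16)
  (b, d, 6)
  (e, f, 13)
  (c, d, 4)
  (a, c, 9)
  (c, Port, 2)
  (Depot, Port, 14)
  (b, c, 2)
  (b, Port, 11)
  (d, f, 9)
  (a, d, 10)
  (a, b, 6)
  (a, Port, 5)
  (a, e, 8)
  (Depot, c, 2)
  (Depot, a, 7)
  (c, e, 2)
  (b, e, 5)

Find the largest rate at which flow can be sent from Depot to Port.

23

Augment Depot→Port: bottleneck 14, flow now 14.
Augment Depot→a→Port: bottleneck 5, flow now 19.
Augment Depot→c→Port: bottleneck 2, flow now 21.
Augment Depot→a→b→Port: bottleneck 2, flow now 23.
No augmenting path remains; maximum flow = 23.
In the residual graph, reachable from Depot: {Depot}.
Min-cut edges: Depot→a (7), Depot→c (2), Depot→Port (14); capacity 7 + 2 + 14 = 23.
This cut is saturated, so no flow can exceed 23.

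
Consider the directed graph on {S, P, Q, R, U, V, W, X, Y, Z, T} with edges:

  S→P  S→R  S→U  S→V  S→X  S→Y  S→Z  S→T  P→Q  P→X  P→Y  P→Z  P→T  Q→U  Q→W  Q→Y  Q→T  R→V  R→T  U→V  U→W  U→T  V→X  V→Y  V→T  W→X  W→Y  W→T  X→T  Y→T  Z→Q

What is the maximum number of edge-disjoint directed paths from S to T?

Assign every edge capacity 1; by Menger, the answer equals the max flow.
Path S→T (+1); total 1.
Path S→P→T (+1); total 2.
Path S→R→T (+1); total 3.
Path S→U→T (+1); total 4.
Path S→V→T (+1); total 5.
Path S→X→T (+1); total 6.
Path S→Y→T (+1); total 7.
Path S→Z→Q→T (+1); total 8.
No residual S→T path; max flow = 8.
Certifying cut of size 8: {S→P, S→R, S→T, S→U, S→V, S→X, S→Y, S→Z}.

8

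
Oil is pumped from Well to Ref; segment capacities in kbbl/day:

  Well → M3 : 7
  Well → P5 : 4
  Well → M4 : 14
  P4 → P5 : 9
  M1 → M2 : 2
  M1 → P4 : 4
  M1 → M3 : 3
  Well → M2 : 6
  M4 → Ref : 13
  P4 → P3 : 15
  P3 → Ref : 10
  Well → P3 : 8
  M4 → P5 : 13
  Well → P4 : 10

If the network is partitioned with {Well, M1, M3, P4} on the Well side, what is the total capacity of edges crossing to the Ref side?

58

Edges leaving {Well, M1, M3, P4}: Well→M4 (14), Well→M2 (6), Well→P5 (4), Well→P3 (8), M1→M2 (2), P4→P5 (9), P4→P3 (15).
Cut capacity = 14 + 6 + 4 + 8 + 2 + 9 + 15 = 58.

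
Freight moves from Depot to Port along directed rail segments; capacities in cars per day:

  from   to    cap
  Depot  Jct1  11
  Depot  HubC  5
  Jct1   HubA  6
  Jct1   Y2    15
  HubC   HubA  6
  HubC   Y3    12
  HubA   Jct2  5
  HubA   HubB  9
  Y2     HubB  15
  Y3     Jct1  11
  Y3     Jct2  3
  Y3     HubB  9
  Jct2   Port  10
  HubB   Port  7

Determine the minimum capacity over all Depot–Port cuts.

15

Augment Depot→Jct1→HubA→Jct2→Port: bottleneck 5, flow now 5.
Augment Depot→Jct1→HubA→HubB→Port: bottleneck 1, flow now 6.
Augment Depot→Jct1→Y2→HubB→Port: bottleneck 5, flow now 11.
Augment Depot→HubC→HubA→HubB→Port: bottleneck 1, flow now 12.
Augment Depot→HubC→Y3→Jct2→Port: bottleneck 3, flow now 15.
No augmenting path remains; maximum flow = 15.
By max-flow min-cut, the minimum cut capacity equals the max flow.
In the residual graph, reachable from Depot: {Depot, Jct1, HubC, HubA, Y2, Y3, HubB}.
Min-cut edges: HubA→Jct2 (5), Y3→Jct2 (3), HubB→Port (7); capacity 5 + 3 + 7 = 15.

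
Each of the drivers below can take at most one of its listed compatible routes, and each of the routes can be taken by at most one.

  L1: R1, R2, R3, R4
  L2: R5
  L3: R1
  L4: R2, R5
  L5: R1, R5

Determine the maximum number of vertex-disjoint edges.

Unit-capacity flow: source→left, listed edges, right→sink; max matching = max flow.
Augmenting path L1→R1 (+1); matched 1.
Augmenting path L2→R5 (+1); matched 2.
Augmenting path L4→R2 (+1); matched 3.
Augmenting path L3→R1→L1→R3 (+1); matched 4.
No augmenting path remains; maximum matching = 4.
König certificate: {L1, L4, R1, R5} is a vertex cover of size 4 (every listed pair touches it), so no matching can be larger.

4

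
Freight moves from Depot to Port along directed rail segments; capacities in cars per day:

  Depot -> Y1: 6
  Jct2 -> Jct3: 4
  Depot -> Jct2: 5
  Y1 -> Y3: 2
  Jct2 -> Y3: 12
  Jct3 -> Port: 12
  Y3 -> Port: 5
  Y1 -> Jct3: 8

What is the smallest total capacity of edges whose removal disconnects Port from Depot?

Augment Depot→Y1→Y3→Port: bottleneck 2, flow now 2.
Augment Depot→Y1→Jct3→Port: bottleneck 4, flow now 6.
Augment Depot→Jct2→Y3→Port: bottleneck 3, flow now 9.
Augment Depot→Jct2→Jct3→Port: bottleneck 2, flow now 11.
No augmenting path remains; maximum flow = 11.
By max-flow min-cut, the minimum cut capacity equals the max flow.
In the residual graph, reachable from Depot: {Depot}.
Min-cut edges: Depot→Y1 (6), Depot→Jct2 (5); capacity 6 + 5 = 11.

11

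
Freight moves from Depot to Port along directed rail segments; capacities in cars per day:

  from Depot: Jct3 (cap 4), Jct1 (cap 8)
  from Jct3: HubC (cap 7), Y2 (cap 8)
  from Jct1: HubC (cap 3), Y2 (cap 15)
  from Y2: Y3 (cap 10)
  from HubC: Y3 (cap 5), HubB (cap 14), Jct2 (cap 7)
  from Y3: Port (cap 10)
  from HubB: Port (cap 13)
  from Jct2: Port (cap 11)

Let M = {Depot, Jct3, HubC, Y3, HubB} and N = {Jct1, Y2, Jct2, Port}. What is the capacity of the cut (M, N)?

Edges leaving {Depot, Jct3, HubC, Y3, HubB}: Depot→Jct1 (8), Jct3→Y2 (8), HubC→Jct2 (7), Y3→Port (10), HubB→Port (13).
Cut capacity = 8 + 8 + 7 + 10 + 13 = 46.

46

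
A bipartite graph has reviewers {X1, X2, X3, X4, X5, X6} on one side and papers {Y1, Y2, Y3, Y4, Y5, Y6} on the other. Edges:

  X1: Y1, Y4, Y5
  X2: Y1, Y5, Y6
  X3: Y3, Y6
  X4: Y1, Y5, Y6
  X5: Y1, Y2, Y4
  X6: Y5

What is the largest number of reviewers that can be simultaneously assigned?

Unit-capacity flow: source→left, listed edges, right→sink; max matching = max flow.
Augmenting path X1→Y1 (+1); matched 1.
Augmenting path X2→Y5 (+1); matched 2.
Augmenting path X3→Y3 (+1); matched 3.
Augmenting path X4→Y6 (+1); matched 4.
Augmenting path X5→Y2 (+1); matched 5.
Augmenting path X6→Y5→X2→Y1→X1→Y4 (+1); matched 6.
No augmenting path remains; maximum matching = 6.
König certificate: {X1, X2, X3, X4, X5, X6} is a vertex cover of size 6 (every listed pair touches it), so no matching can be larger.

6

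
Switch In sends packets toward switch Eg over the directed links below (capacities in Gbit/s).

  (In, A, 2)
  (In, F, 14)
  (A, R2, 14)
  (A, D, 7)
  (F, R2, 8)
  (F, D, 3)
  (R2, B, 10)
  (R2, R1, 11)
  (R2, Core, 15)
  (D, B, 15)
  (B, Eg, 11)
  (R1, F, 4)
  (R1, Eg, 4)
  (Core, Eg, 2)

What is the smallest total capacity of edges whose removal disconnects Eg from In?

Augment In→A→R2→B→Eg: bottleneck 2, flow now 2.
Augment In→F→R2→B→Eg: bottleneck 8, flow now 10.
Augment In→F→D→B→Eg: bottleneck 1, flow now 11.
Augment In→F→D→B→R2→R1→Eg: bottleneck 2, flow now 13. (uses reverse residual edge)
No augmenting path remains; maximum flow = 13.
By max-flow min-cut, the minimum cut capacity equals the max flow.
In the residual graph, reachable from In: {In, F}.
Min-cut edges: In→A (2), F→R2 (8), F→D (3); capacity 2 + 8 + 3 = 13.

13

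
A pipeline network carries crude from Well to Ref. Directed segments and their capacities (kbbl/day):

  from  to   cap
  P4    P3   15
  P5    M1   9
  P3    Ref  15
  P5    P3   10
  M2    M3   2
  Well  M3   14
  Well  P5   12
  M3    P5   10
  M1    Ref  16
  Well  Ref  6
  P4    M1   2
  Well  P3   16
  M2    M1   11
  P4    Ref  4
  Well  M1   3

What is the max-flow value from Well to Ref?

Augment Well→Ref: bottleneck 6, flow now 6.
Augment Well→M1→Ref: bottleneck 3, flow now 9.
Augment Well→P3→Ref: bottleneck 15, flow now 24.
Augment Well→P5→M1→Ref: bottleneck 9, flow now 33.
No augmenting path remains; maximum flow = 33.
In the residual graph, reachable from Well: {Well, M3, P5, P3}.
Min-cut edges: Well→M1 (3), Well→Ref (6), P5→M1 (9), P3→Ref (15); capacity 3 + 6 + 9 + 15 = 33.
This cut is saturated, so no flow can exceed 33.

33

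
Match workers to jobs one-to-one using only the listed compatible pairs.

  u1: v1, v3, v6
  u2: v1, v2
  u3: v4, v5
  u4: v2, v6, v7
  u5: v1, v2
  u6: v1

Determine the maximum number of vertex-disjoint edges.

Unit-capacity flow: source→left, listed edges, right→sink; max matching = max flow.
Augmenting path u1→v1 (+1); matched 1.
Augmenting path u2→v2 (+1); matched 2.
Augmenting path u3→v4 (+1); matched 3.
Augmenting path u4→v6 (+1); matched 4.
Augmenting path u5→v1→u1→v3 (+1); matched 5.
No augmenting path remains; maximum matching = 5.
König certificate: {u1, u3, u4, v1, v2} is a vertex cover of size 5 (every listed pair touches it), so no matching can be larger.

5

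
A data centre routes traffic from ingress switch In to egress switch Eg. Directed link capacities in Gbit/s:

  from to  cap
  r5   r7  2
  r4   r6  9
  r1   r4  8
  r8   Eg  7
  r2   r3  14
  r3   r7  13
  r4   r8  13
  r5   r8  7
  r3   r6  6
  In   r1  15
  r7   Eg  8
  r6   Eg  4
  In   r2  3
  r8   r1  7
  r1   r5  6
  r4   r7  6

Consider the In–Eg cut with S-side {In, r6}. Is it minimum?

Given cut capacity: 15 + 3 + 4 = 22.
Augment In→r1→r4→r6→Eg: bottleneck 4, flow now 4.
Augment In→r1→r4→r7→Eg: bottleneck 4, flow now 8.
Augment In→r1→r5→r7→Eg: bottleneck 2, flow now 10.
Augment In→r1→r5→r8→Eg: bottleneck 4, flow now 14.
Augment In→r2→r3→r7→Eg: bottleneck 2, flow now 16.
Augment In→r2→r3→r6→r4→r8→Eg: bottleneck 1, flow now 17. (uses reverse residual edge)
No augmenting path remains; maximum flow = 17.
In the residual graph, reachable from In: {In, r1}.
Min-cut edges: In→r2 (3), r1→r4 (8), r1→r5 (6); capacity 3 + 8 + 6 = 17.
Cut capacity 22 exceeds the max flow 17, so it is not minimum.

No — its capacity is 22, but the minimum cut has capacity 17.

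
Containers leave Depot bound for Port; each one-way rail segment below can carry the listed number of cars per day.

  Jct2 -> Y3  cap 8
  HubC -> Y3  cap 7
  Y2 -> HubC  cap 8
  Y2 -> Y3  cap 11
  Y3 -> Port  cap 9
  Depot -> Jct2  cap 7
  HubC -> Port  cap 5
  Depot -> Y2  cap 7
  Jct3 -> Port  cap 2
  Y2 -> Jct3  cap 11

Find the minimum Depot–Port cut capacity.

14

Augment Depot→Y2→Y3→Port: bottleneck 7, flow now 7.
Augment Depot→Jct2→Y3→Port: bottleneck 2, flow now 9.
Augment Depot→Jct2→Y3→Y2→HubC→Port: bottleneck 5, flow now 14. (uses reverse residual edge)
No augmenting path remains; maximum flow = 14.
By max-flow min-cut, the minimum cut capacity equals the max flow.
In the residual graph, reachable from Depot: {Depot}.
Min-cut edges: Depot→Y2 (7), Depot→Jct2 (7); capacity 7 + 7 = 14.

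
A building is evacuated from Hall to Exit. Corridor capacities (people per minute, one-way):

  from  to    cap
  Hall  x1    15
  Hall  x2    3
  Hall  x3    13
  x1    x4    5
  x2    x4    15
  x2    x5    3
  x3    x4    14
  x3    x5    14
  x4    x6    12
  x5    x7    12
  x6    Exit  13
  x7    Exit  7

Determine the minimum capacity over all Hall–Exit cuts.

Augment Hall→x1→x4→x6→Exit: bottleneck 5, flow now 5.
Augment Hall→x2→x4→x6→Exit: bottleneck 3, flow now 8.
Augment Hall→x3→x4→x6→Exit: bottleneck 4, flow now 12.
Augment Hall→x3→x5→x7→Exit: bottleneck 7, flow now 19.
No augmenting path remains; maximum flow = 19.
By max-flow min-cut, the minimum cut capacity equals the max flow.
In the residual graph, reachable from Hall: {Hall, x1, x2, x3, x4, x5, x7}.
Min-cut edges: x4→x6 (12), x7→Exit (7); capacity 12 + 7 = 19.

19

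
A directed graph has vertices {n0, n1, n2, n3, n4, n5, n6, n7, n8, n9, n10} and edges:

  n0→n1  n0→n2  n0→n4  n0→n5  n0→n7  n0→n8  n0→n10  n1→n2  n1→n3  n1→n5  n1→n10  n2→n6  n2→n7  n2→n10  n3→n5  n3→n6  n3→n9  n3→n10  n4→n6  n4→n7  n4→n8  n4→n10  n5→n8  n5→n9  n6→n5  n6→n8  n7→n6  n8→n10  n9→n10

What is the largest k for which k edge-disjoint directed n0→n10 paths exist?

Assign every edge capacity 1; by Menger, the answer equals the max flow.
Path n0→n10 (+1); total 1.
Path n0→n1→n10 (+1); total 2.
Path n0→n2→n10 (+1); total 3.
Path n0→n4→n10 (+1); total 4.
Path n0→n8→n10 (+1); total 5.
Path n0→n5→n9→n10 (+1); total 6.
No residual n0→n10 path; max flow = 6.
Certifying cut of size 6: {n0→n1, n0→n10, n0→n2, n0→n4, n5→n9, n8→n10}.

6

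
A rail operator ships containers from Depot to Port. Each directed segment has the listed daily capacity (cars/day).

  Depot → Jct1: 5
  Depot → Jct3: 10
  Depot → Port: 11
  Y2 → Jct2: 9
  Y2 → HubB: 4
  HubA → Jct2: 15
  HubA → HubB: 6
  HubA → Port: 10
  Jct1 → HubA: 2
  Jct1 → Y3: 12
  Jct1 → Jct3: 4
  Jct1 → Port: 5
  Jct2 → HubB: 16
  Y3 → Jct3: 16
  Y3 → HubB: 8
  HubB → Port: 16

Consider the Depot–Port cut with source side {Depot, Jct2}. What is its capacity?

Edges leaving {Depot, Jct2}: Depot→Jct1 (5), Depot→Jct3 (10), Depot→Port (11), Jct2→HubB (16).
Cut capacity = 5 + 10 + 11 + 16 = 42.

42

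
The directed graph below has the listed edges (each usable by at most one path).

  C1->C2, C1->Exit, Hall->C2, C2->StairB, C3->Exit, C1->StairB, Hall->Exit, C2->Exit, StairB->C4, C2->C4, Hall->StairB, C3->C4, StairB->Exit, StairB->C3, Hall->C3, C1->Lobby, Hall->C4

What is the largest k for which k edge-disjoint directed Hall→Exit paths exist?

Assign every edge capacity 1; by Menger, the answer equals the max flow.
Path Hall→Exit (+1); total 1.
Path Hall→C2→Exit (+1); total 2.
Path Hall→StairB→Exit (+1); total 3.
Path Hall→C3→Exit (+1); total 4.
No residual Hall→Exit path; max flow = 4.
Certifying cut of size 4: {Hall→C2, Hall→C3, Hall→Exit, Hall→StairB}.

4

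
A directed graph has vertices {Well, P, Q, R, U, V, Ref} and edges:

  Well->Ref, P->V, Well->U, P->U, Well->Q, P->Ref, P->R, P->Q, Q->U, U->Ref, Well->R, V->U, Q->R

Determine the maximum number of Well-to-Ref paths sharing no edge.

Assign every edge capacity 1; by Menger, the answer equals the max flow.
Path Well→Ref (+1); total 1.
Path Well→U→Ref (+1); total 2.
No residual Well→Ref path; max flow = 2.
Certifying cut of size 2: {U→Ref, Well→Ref}.

2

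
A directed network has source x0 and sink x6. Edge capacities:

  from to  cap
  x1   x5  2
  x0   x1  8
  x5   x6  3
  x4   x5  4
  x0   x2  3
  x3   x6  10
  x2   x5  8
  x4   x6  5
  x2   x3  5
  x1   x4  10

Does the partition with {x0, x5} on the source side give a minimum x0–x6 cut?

Given cut capacity: 8 + 3 + 3 = 14.
Augment x0→x1→x4→x6: bottleneck 5, flow now 5.
Augment x0→x1→x5→x6: bottleneck 2, flow now 7.
Augment x0→x2→x3→x6: bottleneck 3, flow now 10.
Augment x0→x1→x4→x5→x6: bottleneck 1, flow now 11.
No augmenting path remains; maximum flow = 11.
In the residual graph, reachable from x0: {x0}.
Min-cut edges: x0→x1 (8), x0→x2 (3); capacity 8 + 3 = 11.
Cut capacity 14 exceeds the max flow 11, so it is not minimum.

No — its capacity is 14, but the minimum cut has capacity 11.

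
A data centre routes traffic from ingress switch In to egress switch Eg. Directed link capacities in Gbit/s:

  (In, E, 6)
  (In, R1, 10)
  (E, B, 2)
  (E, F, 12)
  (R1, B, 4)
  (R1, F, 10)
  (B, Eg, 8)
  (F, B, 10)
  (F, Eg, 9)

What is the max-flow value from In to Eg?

Augment In→E→B→Eg: bottleneck 2, flow now 2.
Augment In→E→F→Eg: bottleneck 4, flow now 6.
Augment In→R1→B→Eg: bottleneck 4, flow now 10.
Augment In→R1→F→Eg: bottleneck 5, flow now 15.
Augment In→R1→F→B→Eg: bottleneck 1, flow now 16.
No augmenting path remains; maximum flow = 16.
In the residual graph, reachable from In: {In}.
Min-cut edges: In→E (6), In→R1 (10); capacity 6 + 10 = 16.
This cut is saturated, so no flow can exceed 16.

16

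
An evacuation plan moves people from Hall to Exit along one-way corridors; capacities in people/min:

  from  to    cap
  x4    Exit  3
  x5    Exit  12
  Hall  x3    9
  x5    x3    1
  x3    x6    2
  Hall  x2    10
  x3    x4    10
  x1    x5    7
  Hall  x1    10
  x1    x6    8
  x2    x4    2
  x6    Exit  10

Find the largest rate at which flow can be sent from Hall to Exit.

15

Augment Hall→x1→x5→Exit: bottleneck 7, flow now 7.
Augment Hall→x1→x6→Exit: bottleneck 3, flow now 10.
Augment Hall→x2→x4→Exit: bottleneck 2, flow now 12.
Augment Hall→x3→x4→Exit: bottleneck 1, flow now 13.
Augment Hall→x3→x6→Exit: bottleneck 2, flow now 15.
No augmenting path remains; maximum flow = 15.
In the residual graph, reachable from Hall: {Hall, x2, x3, x4}.
Min-cut edges: Hall→x1 (10), x3→x6 (2), x4→Exit (3); capacity 10 + 2 + 3 = 15.
This cut is saturated, so no flow can exceed 15.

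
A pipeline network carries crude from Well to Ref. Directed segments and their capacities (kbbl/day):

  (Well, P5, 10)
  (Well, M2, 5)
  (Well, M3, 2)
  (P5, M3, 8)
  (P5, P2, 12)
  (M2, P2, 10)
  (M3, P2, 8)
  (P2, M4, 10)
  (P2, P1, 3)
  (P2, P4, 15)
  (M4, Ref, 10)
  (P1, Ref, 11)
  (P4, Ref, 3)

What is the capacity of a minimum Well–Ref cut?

Augment Well→P5→P2→M4→Ref: bottleneck 10, flow now 10.
Augment Well→M2→P2→P1→Ref: bottleneck 3, flow now 13.
Augment Well→M2→P2→P4→Ref: bottleneck 2, flow now 15.
Augment Well→M3→P2→P4→Ref: bottleneck 1, flow now 16.
No augmenting path remains; maximum flow = 16.
By max-flow min-cut, the minimum cut capacity equals the max flow.
In the residual graph, reachable from Well: {Well, P5, M2, M3, P2, P4}.
Min-cut edges: P2→M4 (10), P2→P1 (3), P4→Ref (3); capacity 10 + 3 + 3 = 16.

16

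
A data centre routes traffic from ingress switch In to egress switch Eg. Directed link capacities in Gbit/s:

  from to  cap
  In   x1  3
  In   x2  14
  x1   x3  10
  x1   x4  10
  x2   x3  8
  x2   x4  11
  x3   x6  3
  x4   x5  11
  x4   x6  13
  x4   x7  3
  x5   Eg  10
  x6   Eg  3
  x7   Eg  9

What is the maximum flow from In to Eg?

16

Augment In→x1→x3→x6→Eg: bottleneck 3, flow now 3.
Augment In→x2→x4→x5→Eg: bottleneck 10, flow now 13.
Augment In→x2→x4→x7→Eg: bottleneck 1, flow now 14.
Augment In→x2→x3→x1→x4→x7→Eg: bottleneck 2, flow now 16. (uses reverse residual edge)
No augmenting path remains; maximum flow = 16.
In the residual graph, reachable from In: {In, x1, x2, x3, x4, x5, x6}.
Min-cut edges: x4→x7 (3), x5→Eg (10), x6→Eg (3); capacity 3 + 10 + 3 = 16.
This cut is saturated, so no flow can exceed 16.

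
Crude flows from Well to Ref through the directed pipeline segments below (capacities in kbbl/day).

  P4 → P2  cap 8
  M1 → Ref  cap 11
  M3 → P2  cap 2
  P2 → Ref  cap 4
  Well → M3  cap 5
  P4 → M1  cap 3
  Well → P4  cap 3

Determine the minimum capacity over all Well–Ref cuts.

5

Augment Well→P4→P2→Ref: bottleneck 3, flow now 3.
Augment Well→M3→P2→Ref: bottleneck 1, flow now 4.
Augment Well→M3→P2→P4→M1→Ref: bottleneck 1, flow now 5. (uses reverse residual edge)
No augmenting path remains; maximum flow = 5.
By max-flow min-cut, the minimum cut capacity equals the max flow.
In the residual graph, reachable from Well: {Well, M3}.
Min-cut edges: Well→P4 (3), M3→P2 (2); capacity 3 + 2 = 5.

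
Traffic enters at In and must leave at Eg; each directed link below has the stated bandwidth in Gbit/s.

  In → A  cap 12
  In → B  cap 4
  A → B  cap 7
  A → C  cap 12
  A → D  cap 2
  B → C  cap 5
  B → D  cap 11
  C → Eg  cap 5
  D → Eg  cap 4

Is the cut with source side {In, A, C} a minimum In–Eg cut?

No — its capacity is 18, but the minimum cut has capacity 9.

Given cut capacity: 4 + 7 + 2 + 5 = 18.
Augment In→A→C→Eg: bottleneck 5, flow now 5.
Augment In→A→D→Eg: bottleneck 2, flow now 7.
Augment In→B→D→Eg: bottleneck 2, flow now 9.
No augmenting path remains; maximum flow = 9.
In the residual graph, reachable from In: {In, A, B, C, D}.
Min-cut edges: C→Eg (5), D→Eg (4); capacity 5 + 4 = 9.
Cut capacity 18 exceeds the max flow 9, so it is not minimum.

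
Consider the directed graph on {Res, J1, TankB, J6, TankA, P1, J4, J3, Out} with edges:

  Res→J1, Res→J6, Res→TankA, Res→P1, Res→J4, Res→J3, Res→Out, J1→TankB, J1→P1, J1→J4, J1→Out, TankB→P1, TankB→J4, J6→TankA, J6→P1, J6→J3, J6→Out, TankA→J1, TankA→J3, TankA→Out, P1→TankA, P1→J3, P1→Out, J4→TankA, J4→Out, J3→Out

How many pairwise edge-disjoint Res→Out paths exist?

Assign every edge capacity 1; by Menger, the answer equals the max flow.
Path Res→Out (+1); total 1.
Path Res→J1→Out (+1); total 2.
Path Res→J6→Out (+1); total 3.
Path Res→TankA→Out (+1); total 4.
Path Res→P1→Out (+1); total 5.
Path Res→J4→Out (+1); total 6.
Path Res→J3→Out (+1); total 7.
No residual Res→Out path; max flow = 7.
Certifying cut of size 7: {Res→J1, Res→J3, Res→J4, Res→J6, Res→Out, Res→P1, Res→TankA}.

7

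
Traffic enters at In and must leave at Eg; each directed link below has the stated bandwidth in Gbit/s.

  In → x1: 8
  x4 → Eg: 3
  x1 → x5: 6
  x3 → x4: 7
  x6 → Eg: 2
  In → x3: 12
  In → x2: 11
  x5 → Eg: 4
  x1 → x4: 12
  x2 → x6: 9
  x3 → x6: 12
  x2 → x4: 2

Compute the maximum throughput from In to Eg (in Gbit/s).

9

Augment In→x1→x4→Eg: bottleneck 3, flow now 3.
Augment In→x1→x5→Eg: bottleneck 4, flow now 7.
Augment In→x2→x6→Eg: bottleneck 2, flow now 9.
No augmenting path remains; maximum flow = 9.
In the residual graph, reachable from In: {In, x1, x2, x3, x4, x5, x6}.
Min-cut edges: x4→Eg (3), x5→Eg (4), x6→Eg (2); capacity 3 + 4 + 2 = 9.
This cut is saturated, so no flow can exceed 9.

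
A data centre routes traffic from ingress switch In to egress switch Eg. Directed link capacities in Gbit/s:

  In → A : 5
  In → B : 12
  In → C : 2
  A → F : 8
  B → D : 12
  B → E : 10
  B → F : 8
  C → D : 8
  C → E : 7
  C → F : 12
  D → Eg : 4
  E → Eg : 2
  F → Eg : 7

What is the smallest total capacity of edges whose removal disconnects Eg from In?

Augment In→A→F→Eg: bottleneck 5, flow now 5.
Augment In→B→D→Eg: bottleneck 4, flow now 9.
Augment In→B→E→Eg: bottleneck 2, flow now 11.
Augment In→B→F→Eg: bottleneck 2, flow now 13.
No augmenting path remains; maximum flow = 13.
By max-flow min-cut, the minimum cut capacity equals the max flow.
In the residual graph, reachable from In: {In, A, B, C, D, E, F}.
Min-cut edges: D→Eg (4), E→Eg (2), F→Eg (7); capacity 4 + 2 + 7 = 13.

13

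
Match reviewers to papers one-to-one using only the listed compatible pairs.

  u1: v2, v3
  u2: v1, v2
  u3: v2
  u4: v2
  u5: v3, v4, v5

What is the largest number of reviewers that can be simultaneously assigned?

Unit-capacity flow: source→left, listed edges, right→sink; max matching = max flow.
Augmenting path u1→v2 (+1); matched 1.
Augmenting path u2→v1 (+1); matched 2.
Augmenting path u5→v3 (+1); matched 3.
Augmenting path u3→v2→u1→v3→u5→v4 (+1); matched 4.
No augmenting path remains; maximum matching = 4.
König certificate: {u1, u2, u5, v2} is a vertex cover of size 4 (every listed pair touches it), so no matching can be larger.

4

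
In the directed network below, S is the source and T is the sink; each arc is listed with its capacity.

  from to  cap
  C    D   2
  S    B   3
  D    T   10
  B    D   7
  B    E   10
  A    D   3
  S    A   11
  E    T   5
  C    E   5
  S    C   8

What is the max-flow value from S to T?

Augment S→A→D→T: bottleneck 3, flow now 3.
Augment S→B→D→T: bottleneck 3, flow now 6.
Augment S→C→D→T: bottleneck 2, flow now 8.
Augment S→C→E→T: bottleneck 5, flow now 13.
No augmenting path remains; maximum flow = 13.
In the residual graph, reachable from S: {S, A, C}.
Min-cut edges: S→B (3), A→D (3), C→D (2), C→E (5); capacity 3 + 3 + 2 + 5 = 13.
This cut is saturated, so no flow can exceed 13.

13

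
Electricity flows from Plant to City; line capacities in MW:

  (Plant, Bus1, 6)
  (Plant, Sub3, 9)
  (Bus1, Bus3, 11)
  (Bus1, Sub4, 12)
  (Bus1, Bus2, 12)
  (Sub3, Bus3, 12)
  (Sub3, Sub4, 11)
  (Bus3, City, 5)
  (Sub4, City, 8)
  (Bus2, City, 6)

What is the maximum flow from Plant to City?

Augment Plant→Bus1→Bus3→City: bottleneck 5, flow now 5.
Augment Plant→Bus1→Sub4→City: bottleneck 1, flow now 6.
Augment Plant→Sub3→Sub4→City: bottleneck 7, flow now 13.
Augment Plant→Sub3→Bus3→Bus1→Bus2→City: bottleneck 2, flow now 15. (uses reverse residual edge)
No augmenting path remains; maximum flow = 15.
In the residual graph, reachable from Plant: {Plant}.
Min-cut edges: Plant→Bus1 (6), Plant→Sub3 (9); capacity 6 + 9 = 15.
This cut is saturated, so no flow can exceed 15.

15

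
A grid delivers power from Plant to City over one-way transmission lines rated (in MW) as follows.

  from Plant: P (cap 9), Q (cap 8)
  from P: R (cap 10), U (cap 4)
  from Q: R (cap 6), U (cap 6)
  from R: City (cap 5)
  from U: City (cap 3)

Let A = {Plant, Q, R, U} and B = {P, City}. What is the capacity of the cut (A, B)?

Edges leaving {Plant, Q, R, U}: Plant→P (9), R→City (5), U→City (3).
Cut capacity = 9 + 5 + 3 = 17.

17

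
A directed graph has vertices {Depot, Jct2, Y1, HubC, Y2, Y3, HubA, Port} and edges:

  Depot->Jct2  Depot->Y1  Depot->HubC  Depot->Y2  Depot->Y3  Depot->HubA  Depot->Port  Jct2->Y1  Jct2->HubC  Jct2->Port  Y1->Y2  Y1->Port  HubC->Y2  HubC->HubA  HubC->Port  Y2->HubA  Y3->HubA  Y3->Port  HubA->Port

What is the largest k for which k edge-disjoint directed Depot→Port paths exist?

6

Assign every edge capacity 1; by Menger, the answer equals the max flow.
Path Depot→Port (+1); total 1.
Path Depot→Jct2→Port (+1); total 2.
Path Depot→Y1→Port (+1); total 3.
Path Depot→HubC→Port (+1); total 4.
Path Depot→Y3→Port (+1); total 5.
Path Depot→HubA→Port (+1); total 6.
No residual Depot→Port path; max flow = 6.
Certifying cut of size 6: {Depot→HubC, Depot→Jct2, Depot→Port, Depot→Y1, Depot→Y3, HubA→Port}.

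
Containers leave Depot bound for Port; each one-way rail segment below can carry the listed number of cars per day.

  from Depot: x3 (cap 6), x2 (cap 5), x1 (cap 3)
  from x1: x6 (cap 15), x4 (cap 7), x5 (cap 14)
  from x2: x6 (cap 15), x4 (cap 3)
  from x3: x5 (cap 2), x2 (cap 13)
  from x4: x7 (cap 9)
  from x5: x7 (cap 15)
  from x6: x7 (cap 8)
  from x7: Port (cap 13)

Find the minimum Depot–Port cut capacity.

13

Augment Depot→x1→x4→x7→Port: bottleneck 3, flow now 3.
Augment Depot→x2→x4→x7→Port: bottleneck 3, flow now 6.
Augment Depot→x2→x6→x7→Port: bottleneck 2, flow now 8.
Augment Depot→x3→x5→x7→Port: bottleneck 2, flow now 10.
Augment Depot→x3→x2→x6→x7→Port: bottleneck 3, flow now 13.
No augmenting path remains; maximum flow = 13.
By max-flow min-cut, the minimum cut capacity equals the max flow.
In the residual graph, reachable from Depot: {Depot, x1, x2, x3, x4, x5, x6, x7}.
Min-cut edges: x7→Port (13); capacity 13 = 13.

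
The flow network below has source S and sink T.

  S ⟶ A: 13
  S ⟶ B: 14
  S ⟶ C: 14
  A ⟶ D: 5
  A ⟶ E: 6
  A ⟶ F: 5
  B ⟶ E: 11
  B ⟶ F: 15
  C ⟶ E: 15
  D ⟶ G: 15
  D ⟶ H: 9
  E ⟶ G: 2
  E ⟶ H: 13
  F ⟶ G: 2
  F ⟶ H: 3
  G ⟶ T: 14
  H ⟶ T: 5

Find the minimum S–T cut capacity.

14

Augment S→A→D→G→T: bottleneck 5, flow now 5.
Augment S→A→E→G→T: bottleneck 2, flow now 7.
Augment S→A→E→H→T: bottleneck 4, flow now 11.
Augment S→A→F→G→T: bottleneck 2, flow now 13.
Augment S→B→E→H→T: bottleneck 1, flow now 14.
No augmenting path remains; maximum flow = 14.
By max-flow min-cut, the minimum cut capacity equals the max flow.
In the residual graph, reachable from S: {S, A, B, C, E, F, H}.
Min-cut edges: A→D (5), E→G (2), F→G (2), H→T (5); capacity 5 + 2 + 2 + 5 = 14.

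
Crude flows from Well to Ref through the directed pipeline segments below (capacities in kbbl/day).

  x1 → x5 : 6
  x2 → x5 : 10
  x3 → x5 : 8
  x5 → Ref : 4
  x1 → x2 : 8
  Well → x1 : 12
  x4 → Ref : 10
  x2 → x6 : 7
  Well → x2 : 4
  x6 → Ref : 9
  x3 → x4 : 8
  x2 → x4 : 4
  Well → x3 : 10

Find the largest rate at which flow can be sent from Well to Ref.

21

Augment Well→x1→x5→Ref: bottleneck 4, flow now 4.
Augment Well→x2→x4→Ref: bottleneck 4, flow now 8.
Augment Well→x3→x4→Ref: bottleneck 6, flow now 14.
Augment Well→x1→x2→x6→Ref: bottleneck 7, flow now 21.
No augmenting path remains; maximum flow = 21.
In the residual graph, reachable from Well: {Well, x1, x2, x3, x4, x5}.
Min-cut edges: x2→x6 (7), x4→Ref (10), x5→Ref (4); capacity 7 + 10 + 4 = 21.
This cut is saturated, so no flow can exceed 21.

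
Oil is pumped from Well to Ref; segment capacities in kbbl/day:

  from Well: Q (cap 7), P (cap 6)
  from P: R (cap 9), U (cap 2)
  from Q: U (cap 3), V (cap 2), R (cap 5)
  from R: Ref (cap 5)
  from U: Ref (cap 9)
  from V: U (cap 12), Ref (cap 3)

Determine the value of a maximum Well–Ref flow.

12

Augment Well→P→R→Ref: bottleneck 5, flow now 5.
Augment Well→P→U→Ref: bottleneck 1, flow now 6.
Augment Well→Q→U→Ref: bottleneck 3, flow now 9.
Augment Well→Q→V→Ref: bottleneck 2, flow now 11.
Augment Well→Q→R→P→U→Ref: bottleneck 1, flow now 12. (uses reverse residual edge)
No augmenting path remains; maximum flow = 12.
In the residual graph, reachable from Well: {Well, P, Q, R}.
Min-cut edges: P→U (2), Q→U (3), Q→V (2), R→Ref (5); capacity 2 + 3 + 2 + 5 = 12.
This cut is saturated, so no flow can exceed 12.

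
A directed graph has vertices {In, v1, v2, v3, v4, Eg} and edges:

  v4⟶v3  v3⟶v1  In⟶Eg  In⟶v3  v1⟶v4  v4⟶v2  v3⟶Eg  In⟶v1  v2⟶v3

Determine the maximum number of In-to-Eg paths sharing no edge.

2

Assign every edge capacity 1; by Menger, the answer equals the max flow.
Path In→Eg (+1); total 1.
Path In→v3→Eg (+1); total 2.
No residual In→Eg path; max flow = 2.
Certifying cut of size 2: {In→Eg, v3→Eg}.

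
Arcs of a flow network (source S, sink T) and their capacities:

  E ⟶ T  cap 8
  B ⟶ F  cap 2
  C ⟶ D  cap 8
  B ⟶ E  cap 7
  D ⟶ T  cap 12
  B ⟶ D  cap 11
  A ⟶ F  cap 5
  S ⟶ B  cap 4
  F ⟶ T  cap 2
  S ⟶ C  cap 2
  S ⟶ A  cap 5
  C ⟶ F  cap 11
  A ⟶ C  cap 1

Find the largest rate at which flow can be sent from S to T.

Augment S→A→F→T: bottleneck 2, flow now 2.
Augment S→B→D→T: bottleneck 4, flow now 6.
Augment S→C→D→T: bottleneck 2, flow now 8.
Augment S→A→C→D→T: bottleneck 1, flow now 9.
No augmenting path remains; maximum flow = 9.
In the residual graph, reachable from S: {S, A, F}.
Min-cut edges: S→B (4), S→C (2), A→C (1), F→T (2); capacity 4 + 2 + 1 + 2 = 9.
This cut is saturated, so no flow can exceed 9.

9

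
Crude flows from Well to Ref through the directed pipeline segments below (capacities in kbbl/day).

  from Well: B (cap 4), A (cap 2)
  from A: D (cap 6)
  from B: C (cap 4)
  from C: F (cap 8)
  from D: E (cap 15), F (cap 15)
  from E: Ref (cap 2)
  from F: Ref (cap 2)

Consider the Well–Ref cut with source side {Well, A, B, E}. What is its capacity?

Edges leaving {Well, A, B, E}: A→D (6), B→C (4), E→Ref (2).
Cut capacity = 6 + 4 + 2 = 12.

12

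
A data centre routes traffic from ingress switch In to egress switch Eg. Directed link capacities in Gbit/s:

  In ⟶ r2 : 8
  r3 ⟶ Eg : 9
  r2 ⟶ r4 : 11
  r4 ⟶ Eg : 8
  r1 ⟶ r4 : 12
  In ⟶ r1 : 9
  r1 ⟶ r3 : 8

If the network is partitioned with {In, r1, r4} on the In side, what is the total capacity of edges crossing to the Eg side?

Edges leaving {In, r1, r4}: In→r2 (8), r1→r3 (8), r4→Eg (8).
Cut capacity = 8 + 8 + 8 = 24.

24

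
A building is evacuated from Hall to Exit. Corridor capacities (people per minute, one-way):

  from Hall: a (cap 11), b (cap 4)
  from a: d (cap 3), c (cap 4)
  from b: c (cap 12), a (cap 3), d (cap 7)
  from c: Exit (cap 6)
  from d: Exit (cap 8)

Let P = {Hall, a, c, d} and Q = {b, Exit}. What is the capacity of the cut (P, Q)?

Edges leaving {Hall, a, c, d}: Hall→b (4), c→Exit (6), d→Exit (8).
Cut capacity = 4 + 6 + 8 = 18.

18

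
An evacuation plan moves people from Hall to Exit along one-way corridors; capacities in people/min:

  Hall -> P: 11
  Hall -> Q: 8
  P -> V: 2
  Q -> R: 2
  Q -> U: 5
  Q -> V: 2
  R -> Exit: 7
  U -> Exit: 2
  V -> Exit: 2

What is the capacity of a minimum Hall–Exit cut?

Augment Hall→P→V→Exit: bottleneck 2, flow now 2.
Augment Hall→Q→R→Exit: bottleneck 2, flow now 4.
Augment Hall→Q→U→Exit: bottleneck 2, flow now 6.
No augmenting path remains; maximum flow = 6.
By max-flow min-cut, the minimum cut capacity equals the max flow.
In the residual graph, reachable from Hall: {Hall, P, Q, U, V}.
Min-cut edges: Q→R (2), U→Exit (2), V→Exit (2); capacity 2 + 2 + 2 = 6.

6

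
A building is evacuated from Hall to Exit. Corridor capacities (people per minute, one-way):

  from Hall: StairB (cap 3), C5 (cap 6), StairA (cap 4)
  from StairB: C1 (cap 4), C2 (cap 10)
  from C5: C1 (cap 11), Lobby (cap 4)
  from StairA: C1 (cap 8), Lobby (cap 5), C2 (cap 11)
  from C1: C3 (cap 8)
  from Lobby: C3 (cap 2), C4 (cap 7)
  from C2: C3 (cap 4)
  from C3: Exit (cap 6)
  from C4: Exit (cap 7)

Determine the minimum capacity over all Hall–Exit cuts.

Augment Hall→StairB→C1→C3→Exit: bottleneck 3, flow now 3.
Augment Hall→C5→C1→C3→Exit: bottleneck 3, flow now 6.
Augment Hall→C5→Lobby→C4→Exit: bottleneck 3, flow now 9.
Augment Hall→StairA→Lobby→C4→Exit: bottleneck 4, flow now 13.
No augmenting path remains; maximum flow = 13.
By max-flow min-cut, the minimum cut capacity equals the max flow.
In the residual graph, reachable from Hall: {Hall}.
Min-cut edges: Hall→StairB (3), Hall→C5 (6), Hall→StairA (4); capacity 3 + 6 + 4 = 13.

13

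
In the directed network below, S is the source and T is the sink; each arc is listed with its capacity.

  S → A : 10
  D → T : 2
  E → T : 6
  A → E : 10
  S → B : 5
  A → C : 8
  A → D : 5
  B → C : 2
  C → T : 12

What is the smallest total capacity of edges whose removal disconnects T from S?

12

Augment S→A→C→T: bottleneck 8, flow now 8.
Augment S→A→D→T: bottleneck 2, flow now 10.
Augment S→B→C→T: bottleneck 2, flow now 12.
No augmenting path remains; maximum flow = 12.
By max-flow min-cut, the minimum cut capacity equals the max flow.
In the residual graph, reachable from S: {S, B}.
Min-cut edges: S→A (10), B→C (2); capacity 10 + 2 = 12.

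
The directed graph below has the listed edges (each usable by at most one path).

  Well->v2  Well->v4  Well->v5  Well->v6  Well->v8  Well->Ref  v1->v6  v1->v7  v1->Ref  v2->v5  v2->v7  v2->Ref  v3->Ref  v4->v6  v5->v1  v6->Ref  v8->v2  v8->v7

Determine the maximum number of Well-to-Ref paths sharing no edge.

Assign every edge capacity 1; by Menger, the answer equals the max flow.
Path Well→Ref (+1); total 1.
Path Well→v2→Ref (+1); total 2.
Path Well→v6→Ref (+1); total 3.
Path Well→v5→v1→Ref (+1); total 4.
No residual Well→Ref path; max flow = 4.
Certifying cut of size 4: {Well→Ref, v2→Ref, v5→v1, v6→Ref}.

4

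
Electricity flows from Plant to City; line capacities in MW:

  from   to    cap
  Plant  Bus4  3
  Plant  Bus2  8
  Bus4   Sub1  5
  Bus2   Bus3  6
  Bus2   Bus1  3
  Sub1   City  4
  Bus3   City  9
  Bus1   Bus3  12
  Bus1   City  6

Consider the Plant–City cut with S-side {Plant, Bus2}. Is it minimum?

Given cut capacity: 3 + 6 + 3 = 12.
Augment Plant→Bus4→Sub1→City: bottleneck 3, flow now 3.
Augment Plant→Bus2→Bus3→City: bottleneck 6, flow now 9.
Augment Plant→Bus2→Bus1→City: bottleneck 2, flow now 11.
No augmenting path remains; maximum flow = 11.
In the residual graph, reachable from Plant: {Plant}.
Min-cut edges: Plant→Bus4 (3), Plant→Bus2 (8); capacity 3 + 8 = 11.
Cut capacity 12 exceeds the max flow 11, so it is not minimum.

No — its capacity is 12, but the minimum cut has capacity 11.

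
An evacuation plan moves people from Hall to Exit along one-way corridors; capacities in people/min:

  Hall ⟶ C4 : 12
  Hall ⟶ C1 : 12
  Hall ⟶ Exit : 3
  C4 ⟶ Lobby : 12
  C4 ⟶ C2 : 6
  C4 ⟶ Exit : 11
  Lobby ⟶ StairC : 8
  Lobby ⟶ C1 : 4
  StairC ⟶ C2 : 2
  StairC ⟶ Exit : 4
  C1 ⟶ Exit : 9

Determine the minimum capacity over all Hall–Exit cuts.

24

Augment Hall→Exit: bottleneck 3, flow now 3.
Augment Hall→C4→Exit: bottleneck 11, flow now 14.
Augment Hall→C1→Exit: bottleneck 9, flow now 23.
Augment Hall→C4→Lobby→StairC→Exit: bottleneck 1, flow now 24.
No augmenting path remains; maximum flow = 24.
By max-flow min-cut, the minimum cut capacity equals the max flow.
In the residual graph, reachable from Hall: {Hall, C1}.
Min-cut edges: Hall→C4 (12), Hall→Exit (3), C1→Exit (9); capacity 12 + 3 + 9 = 24.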